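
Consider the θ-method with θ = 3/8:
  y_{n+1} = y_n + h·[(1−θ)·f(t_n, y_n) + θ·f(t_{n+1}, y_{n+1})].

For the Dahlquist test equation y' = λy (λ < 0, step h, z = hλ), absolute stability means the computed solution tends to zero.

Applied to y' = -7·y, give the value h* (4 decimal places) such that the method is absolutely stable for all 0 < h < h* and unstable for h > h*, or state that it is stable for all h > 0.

Test eqn y'=λy, z=hλ:
  y_{n+1} = y_n + z·[5/8·y_n + 3/8·y_{n+1}] ⇒ (1 − 3/8z)y_{n+1} = (1 + 5/8z)y_n
  so R(z) = (1 + 5/8z)/(1 − 3/8z).

Find x<0 with |R(x)|<1.
x=-0.78: |R|=0.3965
R=−1: 1+5/8x = −1+3/8x ⇒ -1/4x=2 ⇒ x=2/(-1/4)=-8.0000
Confirm numerically:
  x=-7.766: |R|=0.98505 <1
  x=-3.963: |R|=0.59405 <1
  x=-3.390: |R|=0.49257 <1
  x=-8.428: |R|=1.02572 >1
  x=-8.309: |R|=1.01877 >1
  x=-8.172: |R|=1.01058 >1
So |R|<1 on (-8.0000, 0).

(-8.0000,0); λ=-7 ⇒ h* = (8)/7 = 1.1429.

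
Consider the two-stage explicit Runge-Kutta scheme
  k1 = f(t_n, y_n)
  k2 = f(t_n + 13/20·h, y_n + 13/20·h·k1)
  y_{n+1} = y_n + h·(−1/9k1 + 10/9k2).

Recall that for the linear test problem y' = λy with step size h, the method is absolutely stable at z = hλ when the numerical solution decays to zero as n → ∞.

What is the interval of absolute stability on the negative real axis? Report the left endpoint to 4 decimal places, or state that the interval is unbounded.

Set f=λy, z=hλ:
  k1=λy_n ⇒ h·k1=z·y_n;  k2=λ(1+13/20z)y_n ⇒ h·k2=z(1+13/20z)y_n
  y_{n+1}/y_n = 1 − 1/9z + 10/9z(1+13/20z) = 1 + z + 13/18z²
  ⇒ R(z) = 1 + z + 13/18z².

Solve |R(x)|<1 on ℝ⁻.
x=-0.47: |R|=0.6895
R=1: x+13/18x²=0 ⇒ x=−18/13=-1.3846; min R=1−1/(4·13/18)=0.6538>−1
Confirm numerically:
  x=-1.145: |R|=0.80185 <1
  x=-1.005: |R|=0.72446 <1
  x=-0.930: |R|=0.69465 <1
  x=-1.682: |R|=1.36126 >1
  x=-1.581: |R|=1.22424 >1
So |R|<1 on (-1.3846, 0).

(-1.3846, 0).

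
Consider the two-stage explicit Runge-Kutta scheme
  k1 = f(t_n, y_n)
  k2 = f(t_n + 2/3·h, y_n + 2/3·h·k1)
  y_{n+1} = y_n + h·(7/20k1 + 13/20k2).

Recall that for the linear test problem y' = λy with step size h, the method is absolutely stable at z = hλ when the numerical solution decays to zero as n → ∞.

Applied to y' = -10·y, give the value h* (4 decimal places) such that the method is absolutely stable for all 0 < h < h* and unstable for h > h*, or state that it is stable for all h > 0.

With y'=λy (z=hλ):
  k1=λy_n ⇒ h·k1=z·y_n;  k2=λ(1+2/3z)y_n ⇒ h·k2=z(1+2/3z)y_n
  y_{n+1}/y_n = 1 + 7/20z + 13/20z(1+2/3z) = 1 + z + 13/30z²
  R(z) = 1 + z + 13/30z².

Boundary: |R(x)|=1, x<0.
x=-0.33: |R|=0.7172
R=1: x+13/30x²=0 ⇒ x=−30/13=-2.3077; min R=1−1/(4·13/30)=0.4231>−1
Confirm numerically:
  x=-2.165: |R|=0.86613 <1
  x=-2.110: |R|=0.81924 <1
  x=-1.245: |R|=0.42668 <1
  x=-2.900: |R|=1.74433 >1
  x=-2.588: |R|=1.31436 >1
  x=-2.402: |R|=1.09816 >1
Interval (-2.3077, 0).

(-2.3077,0); λ=-10 ⇒ h* = (30/13)/10 = 0.2308.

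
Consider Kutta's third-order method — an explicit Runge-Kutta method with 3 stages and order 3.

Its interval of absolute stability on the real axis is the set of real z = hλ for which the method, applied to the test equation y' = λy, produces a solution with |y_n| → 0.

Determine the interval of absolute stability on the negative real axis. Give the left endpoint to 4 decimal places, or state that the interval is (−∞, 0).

z∈(-2.5127,0).

With y'=λy (z=hλ):
  order 3, 3-stage ⇒ R(z)=1+z+z^2/2+z^3/6
  (e.g. R(-0.31)=0.73308, |R|=0.73308)

Solve |R(x)|<1 on ℝ⁻.
x=-0.31: |R|=0.7331
|R(-2.69)|=1.3161 |R(-2.35)|=0.7517 |R(-1.17)|=0.2475
Bisect:
  x_lo=-3.1491 |R|=2.3954  x_hi=-0.1397 |R|=0.8696
  mid=-1.64440 |R|=0.03347 →hi
  mid=-2.39673 |R|=0.81917 →hi
  mid=-2.77289 |R|=1.48186 →lo
  mid=-2.58481 |R|=1.12248 →lo
  mid=-2.49077 |R|=0.96423 →hi
  mid=-2.53779 |R|=1.04166 →lo
  mid=-2.51428 |R|=1.00253 →lo
  mid=-2.50252 |R|=0.98327 →hi
  ...
  [-2.51281,-2.51263] ⇒ x*=-2.5127
Interval (-2.5127, 0).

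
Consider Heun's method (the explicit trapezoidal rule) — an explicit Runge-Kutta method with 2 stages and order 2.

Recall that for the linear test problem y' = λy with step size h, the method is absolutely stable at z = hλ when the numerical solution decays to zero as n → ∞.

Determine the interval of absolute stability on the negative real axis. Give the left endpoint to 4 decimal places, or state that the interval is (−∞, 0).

With y'=λy (z=hλ):
  order 2, 2-stage ⇒ R(z)=1+z+z^2/2
  (e.g. R(-0.51)=0.62005, |R|=0.62005)

Find x<0 with |R(x)|<1.
x=-0.51: |R|=0.6200
|R(-1.58)|=0.6682 |R(-1.55)|=0.6513 |R(-0.63)|=0.5684
Bisect:
  x_lo=-2.7280 |R|=1.9929  x_hi=-0.3774 |R|=0.6938
  mid=-1.55266 |R|=0.65271 →hi
  mid=-2.14031 |R|=1.15015 →lo
  mid=-1.84648 |R|=0.85827 →hi
  mid=-1.99340 |R|=0.99342 →hi
  mid=-2.06685 |R|=1.06909 →lo
  mid=-2.03012 |R|=1.03058 →lo
  mid=-2.01176 |R|=1.01183 →lo
  mid=-2.00258 |R|=1.00258 →lo
  ...
  [-2.00014,-1.99999] ⇒ x*=-2.0000
Interval (-2.0000, 0).

(-2.0000, 0).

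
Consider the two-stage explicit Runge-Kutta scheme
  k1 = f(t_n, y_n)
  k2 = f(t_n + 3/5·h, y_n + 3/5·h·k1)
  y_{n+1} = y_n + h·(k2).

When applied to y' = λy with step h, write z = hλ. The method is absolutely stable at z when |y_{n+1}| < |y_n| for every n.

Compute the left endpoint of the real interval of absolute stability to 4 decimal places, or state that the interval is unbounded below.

Set f=λy, z=hλ:
  k1=λy_n ⇒ h·k1=z·y_n;  k2=λ(1+3/5z)y_n ⇒ h·k2=z(1+3/5z)y_n
  y_{n+1}/y_n = 1 + z(1+3/5z) = 1 + z + 3/5z²
  ⇒ R(z) = 1 + z + 3/5z².

Solve |R(x)|<1 on ℝ⁻.
x=-1.45: |R|=0.8115
R=1: x+3/5x²=0 ⇒ x=−5/3=-1.6667; min R=1−1/(4·3/5)=0.5833>−1
Confirm numerically:
  x=-1.526: |R|=0.87121 <1
  x=-1.397: |R|=0.77397 <1
  x=-1.176: |R|=0.65379 <1
  x=-2.152: |R|=1.62666 >1
  x=-2.061: |R|=1.48763 >1
  x=-1.939: |R|=1.31683 >1
Interval (-1.6667, 0).

left endpoint -1.6667.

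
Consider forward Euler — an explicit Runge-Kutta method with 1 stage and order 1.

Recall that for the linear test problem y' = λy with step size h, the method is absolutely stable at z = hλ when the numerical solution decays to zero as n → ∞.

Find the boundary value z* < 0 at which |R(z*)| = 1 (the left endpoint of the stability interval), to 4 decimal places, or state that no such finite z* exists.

z* = -2.0000.

Set f=λy, z=hλ:
  order 1, 1-stage ⇒ R(z)=1+z
  (e.g. R(-1.75)=-0.75000, |R|=0.75000)

Find x<0 with |R(x)|<1.
x=-1.75: |R|=0.7500
|R(-1.84)|=0.8400 |R(-1.15)|=0.1500 |R(-1)|=0.0000
Bisect:
  x_lo=-2.6933 |R|=1.6933  x_hi=-0.3336 |R|=0.6664
  mid=-1.51343 |R|=0.51343 →hi
  mid=-2.10334 |R|=1.10334 →lo
  mid=-1.80838 |R|=0.80838 →hi
  mid=-1.95586 |R|=0.95586 →hi
  mid=-2.02960 |R|=1.02960 →lo
  mid=-1.99273 |R|=0.99273 →hi
  mid=-2.01117 |R|=1.01117 →lo
  ...
  [-2.00008,-1.99993] ⇒ x*=-2.0000
Interval (-2.0000, 0).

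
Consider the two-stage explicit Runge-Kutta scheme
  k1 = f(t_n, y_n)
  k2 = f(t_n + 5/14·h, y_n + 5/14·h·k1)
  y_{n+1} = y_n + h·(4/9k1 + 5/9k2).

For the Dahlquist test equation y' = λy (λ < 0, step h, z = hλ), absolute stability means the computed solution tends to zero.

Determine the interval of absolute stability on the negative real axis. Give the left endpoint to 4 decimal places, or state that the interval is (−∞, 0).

z∈(-5.0400,0).

Test eqn y'=λy, z=hλ:
  k1=λy_n ⇒ h·k1=z·y_n;  k2=λ(1+5/14z)y_n ⇒ h·k2=z(1+5/14z)y_n
  y_{n+1}/y_n = 1 + 4/9z + 5/9z(1+5/14z) = 1 + z + 25/126z²
  ⇒ R(z) = 1 + z + 25/126z².

Need |R(x)|<1, x<0.
x=-1.49: |R|=0.0495
R=1: x+25/126x²=0 ⇒ x=−126/25=-5.0400; min R=1−1/(4·25/126)=-0.2600>−1
Confirm numerically:
  x=-4.879: |R|=0.84414 <1
  x=-3.064: |R|=0.20128 <1
  x=-2.761: |R|=0.24848 <1
  x=-2.102: |R|=0.22533 <1
  x=-5.632: |R|=1.66154 >1
  x=-5.350: |R|=1.32907 >1
Interval (-5.0400, 0).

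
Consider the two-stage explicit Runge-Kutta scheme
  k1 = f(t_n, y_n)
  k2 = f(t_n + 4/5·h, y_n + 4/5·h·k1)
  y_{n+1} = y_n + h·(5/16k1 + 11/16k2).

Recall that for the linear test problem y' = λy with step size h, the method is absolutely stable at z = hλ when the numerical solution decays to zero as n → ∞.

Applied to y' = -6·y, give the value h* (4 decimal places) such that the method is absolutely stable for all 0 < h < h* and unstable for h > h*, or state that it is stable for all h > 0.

(-1.8182,0); λ=-6 ⇒ h* = (20/11)/6 = 0.3030.

On y'=λy, z=hλ:
  k1=λy_n ⇒ h·k1=z·y_n;  k2=λ(1+4/5z)y_n ⇒ h·k2=z(1+4/5z)y_n
  y_{n+1}/y_n = 1 + 5/16z + 11/16z(1+4/5z) = 1 + z + 11/20z²
  Hence R(z) = 1 + z + 11/20z².

Solve |R(x)|<1 on ℝ⁻.
x=-0.53: |R|=0.6245
R=1: x+11/20x²=0 ⇒ x=−20/11=-1.8182; min R=1−1/(4·11/20)=0.5455>−1
Confirm numerically:
  x=-1.667: |R|=0.86139 <1
  x=-1.541: |R|=0.76507 <1
  x=-1.035: |R|=0.55417 <1
  x=-2.363: |R|=1.70807 >1
  x=-2.298: |R|=1.60644 >1
  x=-2.087: |R|=1.30856 >1
Interval (-1.8182, 0).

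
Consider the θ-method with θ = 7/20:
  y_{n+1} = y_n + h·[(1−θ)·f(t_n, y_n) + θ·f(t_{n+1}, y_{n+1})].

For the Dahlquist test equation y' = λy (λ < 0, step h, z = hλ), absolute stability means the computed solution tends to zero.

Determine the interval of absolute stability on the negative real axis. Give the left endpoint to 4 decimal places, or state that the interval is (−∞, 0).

(-6.6667, 0).

With y'=λy (z=hλ):
  y_{n+1} = y_n + z·[13/20·y_n + 7/20·y_{n+1}] ⇒ (1 − 7/20z)y_{n+1} = (1 + 13/20z)y_n
  ⇒ R(z) = (1 + 13/20z)/(1 − 7/20z).

Find x<0 with |R(x)|<1.
x=-0.43: |R|=0.6262
R=−1: 1+13/20x = −1+7/20x ⇒ -3/10x=2 ⇒ x=2/(-3/10)=-6.6667
Confirm numerically:
  x=-5.521: |R|=0.88279 <1
  x=-4.212: |R|=0.70237 <1
  x=-3.407: |R|=0.55397 <1
  x=-7.044: |R|=1.03267 >1
  x=-6.750: |R|=1.00743 >1
Interval (-6.6667, 0).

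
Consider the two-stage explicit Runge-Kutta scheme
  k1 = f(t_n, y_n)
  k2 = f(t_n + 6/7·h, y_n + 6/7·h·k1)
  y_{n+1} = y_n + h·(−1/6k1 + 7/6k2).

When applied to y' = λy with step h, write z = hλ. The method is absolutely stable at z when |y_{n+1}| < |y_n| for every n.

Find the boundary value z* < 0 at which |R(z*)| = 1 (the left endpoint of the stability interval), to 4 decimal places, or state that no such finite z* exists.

Test eqn y'=λy, z=hλ:
  k1=λy_n ⇒ h·k1=z·y_n;  k2=λ(1+6/7z)y_n ⇒ h·k2=z(1+6/7z)y_n
  y_{n+1}/y_n = 1 − 1/6z + 7/6z(1+6/7z) = 1 + z + z²
  so R(z) = 1 + z + z².

Find x<0 with |R(x)|<1.
x=-0.52: |R|=0.7504
R=1: x+1x²=0 ⇒ x=−1=-1.0000; min R=1−1/(4·1)=0.7500>−1
Confirm numerically:
  x=-0.900: |R|=0.91000 <1
  x=-0.838: |R|=0.86424 <1
  x=-0.616: |R|=0.76346 <1
  x=-1.594: |R|=1.94684 >1
  x=-1.394: |R|=1.54924 >1
Stable set (-1.0000, 0).

left endpoint -1.0000.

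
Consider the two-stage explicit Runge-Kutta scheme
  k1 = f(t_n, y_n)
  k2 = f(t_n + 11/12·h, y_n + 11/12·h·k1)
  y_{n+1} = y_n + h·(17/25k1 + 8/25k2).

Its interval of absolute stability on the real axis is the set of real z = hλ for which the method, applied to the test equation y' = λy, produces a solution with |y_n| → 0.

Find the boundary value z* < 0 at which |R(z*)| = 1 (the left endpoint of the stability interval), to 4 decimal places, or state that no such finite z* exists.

z* = -3.4091.

With y'=λy (z=hλ):
  k1=λy_n ⇒ h·k1=z·y_n;  k2=λ(1+11/12z)y_n ⇒ h·k2=z(1+11/12z)y_n
  y_{n+1}/y_n = 1 + 17/25z + 8/25z(1+11/12z) = 1 + z + 22/75z²
  so R(z) = 1 + z + 22/75z².

Need |R(x)|<1, x<0.
x=-0.7: |R|=0.4437
R=1: x+22/75x²=0 ⇒ x=−75/22=-3.4091; min R=1−1/(4·22/75)=0.1477>−1
Confirm numerically:
  x=-3.377: |R|=0.96821 <1
  x=-2.936: |R|=0.59256 <1
  x=-2.547: |R|=0.35591 <1
  x=-3.938: |R|=1.61097 >1
  x=-3.919: |R|=1.58618 >1
  x=-3.539: |R|=1.13486 >1
Stable set (-3.4091, 0).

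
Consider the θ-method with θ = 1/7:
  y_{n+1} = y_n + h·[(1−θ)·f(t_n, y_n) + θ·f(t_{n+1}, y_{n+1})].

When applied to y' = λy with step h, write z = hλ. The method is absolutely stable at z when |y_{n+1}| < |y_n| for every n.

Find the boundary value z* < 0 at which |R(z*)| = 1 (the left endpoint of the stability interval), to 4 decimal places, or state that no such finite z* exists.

left endpoint -2.8000.

With y'=λy (z=hλ):
  y_{n+1} = y_n + z·[6/7·y_n + 1/7·y_{n+1}] ⇒ (1 − 1/7z)y_{n+1} = (1 + 6/7z)y_n
  R(z) = (1 + 6/7z)/(1 − 1/7z).

Solve |R(x)|<1 on ℝ⁻.
x=-1.22: |R|=0.0389
R=−1: 1+6/7x = −1+1/7x ⇒ -5/7x=2 ⇒ x=2/(-5/7)=-2.8000
Confirm numerically:
  x=-2.406: |R|=0.79056 <1
  x=-1.997: |R|=0.55374 <1
  x=-1.623: |R|=0.31752 <1
  x=-3.270: |R|=1.22882 >1
  x=-3.106: |R|=1.15140 >1
  x=-3.005: |R|=1.10245 >1
Interval (-2.8000, 0).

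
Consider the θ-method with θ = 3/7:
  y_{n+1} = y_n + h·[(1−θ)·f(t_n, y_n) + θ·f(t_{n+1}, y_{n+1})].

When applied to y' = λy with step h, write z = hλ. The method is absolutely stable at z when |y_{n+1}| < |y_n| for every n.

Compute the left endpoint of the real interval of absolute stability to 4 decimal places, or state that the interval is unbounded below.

left endpoint -14.0000.

Set f=λy, z=hλ:
  y_{n+1} = y_n + z·[4/7·y_n + 3/7·y_{n+1}] ⇒ (1 − 3/7z)y_{n+1} = (1 + 4/7z)y_n
  R(z) = (1 + 4/7z)/(1 − 3/7z).

Solve |R(x)|<1 on ℝ⁻.
x=-1.62: |R|=0.0438
R=−1: 1+4/7x = −1+3/7x ⇒ -1/7x=2 ⇒ x=2/(-1/7)=-14.0000
Confirm numerically:
  x=-13.813: |R|=0.99614 <1
  x=-11.035: |R|=0.92607 <1
  x=-10.614: |R|=0.91283 <1
  x=-7.719: |R|=0.79172 <1
  x=-14.563: |R|=1.01111 >1
  x=-14.558: |R|=1.01101 >1
  x=-14.111: |R|=1.00225 >1
Interval (-14.0000, 0).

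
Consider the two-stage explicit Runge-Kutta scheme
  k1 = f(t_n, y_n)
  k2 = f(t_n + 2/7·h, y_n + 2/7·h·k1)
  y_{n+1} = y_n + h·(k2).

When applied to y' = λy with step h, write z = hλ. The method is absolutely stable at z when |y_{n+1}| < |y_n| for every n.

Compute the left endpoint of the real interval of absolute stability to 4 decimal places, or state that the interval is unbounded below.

On y'=λy, z=hλ:
  k1=λy_n ⇒ h·k1=z·y_n;  k2=λ(1+2/7z)y_n ⇒ h·k2=z(1+2/7z)y_n
  y_{n+1}/y_n = 1 + z(1+2/7z) = 1 + z + 2/7z²
  ⇒ R(z) = 1 + z + 2/7z².

Need |R(x)|<1, x<0.
x=-1.19: |R|=0.2146
R=1: x+2/7x²=0 ⇒ x=−7/2=-3.5000; min R=1−1/(4·2/7)=0.1250>−1
Confirm numerically:
  x=-3.477: |R|=0.97715 <1
  x=-2.985: |R|=0.56078 <1
  x=-2.149: |R|=0.17049 <1
  x=-1.514: |R|=0.14091 <1
  x=-3.963: |R|=1.52425 >1
  x=-3.953: |R|=1.51163 >1
  x=-3.947: |R|=1.50409 >1
So |R|<1 on (-3.5000, 0).

left endpoint -3.5000.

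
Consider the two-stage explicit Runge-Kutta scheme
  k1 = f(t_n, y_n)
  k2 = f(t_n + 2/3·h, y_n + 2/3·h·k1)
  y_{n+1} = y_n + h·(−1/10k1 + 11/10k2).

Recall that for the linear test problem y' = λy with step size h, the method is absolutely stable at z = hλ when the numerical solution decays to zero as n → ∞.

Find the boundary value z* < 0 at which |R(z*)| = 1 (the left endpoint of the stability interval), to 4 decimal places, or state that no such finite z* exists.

Set f=λy, z=hλ:
  k1=λy_n ⇒ h·k1=z·y_n;  k2=λ(1+2/3z)y_n ⇒ h·k2=z(1+2/3z)y_n
  y_{n+1}/y_n = 1 − 1/10z + 11/10z(1+2/3z) = 1 + z + 11/15z²
  R(z) = 1 + z + 11/15z².

Need |R(x)|<1, x<0.
x=-1.19: |R|=0.8485
R=1: x+11/15x²=0 ⇒ x=−15/11=-1.3636; min R=1−1/(4·11/15)=0.6591>−1
Confirm numerically:
  x=-1.340: |R|=0.97677 <1
  x=-1.187: |R|=0.84624 <1
  x=-0.577: |R|=0.66715 <1
  x=-1.747: |R|=1.49114 >1
  x=-1.635: |R|=1.32536 >1
  x=-1.410: |R|=1.04794 >1
Interval (-1.3636, 0).

left endpoint -1.3636.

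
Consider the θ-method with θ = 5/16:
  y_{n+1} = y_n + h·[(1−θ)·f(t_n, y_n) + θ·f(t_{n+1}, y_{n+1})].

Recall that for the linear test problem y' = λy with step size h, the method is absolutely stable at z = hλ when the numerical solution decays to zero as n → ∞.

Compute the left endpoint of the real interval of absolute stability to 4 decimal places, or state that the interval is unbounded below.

With y'=λy (z=hλ):
  y_{n+1} = y_n + z·[11/16·y_n + 5/16·y_{n+1}] ⇒ (1 − 5/16z)y_{n+1} = (1 + 11/16z)y_n
  ⇒ R(z) = (1 + 11/16z)/(1 − 5/16z).

Find x<0 with |R(x)|<1.
x=-0.32: |R|=0.7091
R=−1: 1+11/16x = −1+5/16x ⇒ -3/8x=2 ⇒ x=2/(-3/8)=-5.3333
Confirm numerically:
  x=-4.861: |R|=0.92969 <1
  x=-4.071: |R|=0.79167 <1
  x=-3.676: |R|=0.71076 <1
  x=-3.523: |R|=0.67687 <1
  x=-5.778: |R|=1.05943 >1
  x=-5.523: |R|=1.02609 >1
Stable set (-5.3333, 0).

left endpoint -5.3333.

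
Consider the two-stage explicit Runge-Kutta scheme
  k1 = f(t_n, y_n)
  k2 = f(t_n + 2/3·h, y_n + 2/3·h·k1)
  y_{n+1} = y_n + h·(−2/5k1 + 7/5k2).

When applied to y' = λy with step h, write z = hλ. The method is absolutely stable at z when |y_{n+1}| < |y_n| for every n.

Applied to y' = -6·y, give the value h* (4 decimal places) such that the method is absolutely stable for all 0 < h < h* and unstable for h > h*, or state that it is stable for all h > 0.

On y'=λy, z=hλ:
  k1=λy_n ⇒ h·k1=z·y_n;  k2=λ(1+2/3z)y_n ⇒ h·k2=z(1+2/3z)y_n
  y_{n+1}/y_n = 1 − 2/5z + 7/5z(1+2/3z) = 1 + z + 14/15z²
  Hence R(z) = 1 + z + 14/15z².

Need |R(x)|<1, x<0.
x=-0.62: |R|=0.7388
R=1: x+14/15x²=0 ⇒ x=−15/14=-1.0714; min R=1−1/(4·14/15)=0.7321>−1
Confirm numerically:
  x=-0.970: |R|=0.90817 <1
  x=-0.675: |R|=0.75025 <1
  x=-0.596: |R|=0.73553 <1
  x=-0.569: |R|=0.73318 <1
  x=-1.650: |R|=1.89100 >1
  x=-1.326: |R|=1.31506 >1
Interval (-1.0714, 0).

(-1.0714,0); λ=-6 ⇒ h* = (15/14)/6 = 0.1786.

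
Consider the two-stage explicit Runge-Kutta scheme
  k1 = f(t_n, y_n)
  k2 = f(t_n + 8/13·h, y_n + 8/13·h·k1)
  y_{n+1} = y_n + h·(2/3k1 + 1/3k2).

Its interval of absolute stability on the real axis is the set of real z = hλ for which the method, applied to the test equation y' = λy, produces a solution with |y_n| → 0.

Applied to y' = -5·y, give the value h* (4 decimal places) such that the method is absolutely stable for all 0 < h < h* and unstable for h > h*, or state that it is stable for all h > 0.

(-4.8750,0); λ=-5 ⇒ h* = (39/8)/5 = 0.9750.

Test eqn y'=λy, z=hλ:
  k1=λy_n ⇒ h·k1=z·y_n;  k2=λ(1+8/13z)y_n ⇒ h·k2=z(1+8/13z)y_n
  y_{n+1}/y_n = 1 + 2/3z + 1/3z(1+8/13z) = 1 + z + 8/39z²
  Hence R(z) = 1 + z + 8/39z².

Need |R(x)|<1, x<0.
x=-1.68: |R|=0.1010
R=1: x+8/39x²=0 ⇒ x=−39/8=-4.8750; min R=1−1/(4·8/39)=-0.2188>−1
Confirm numerically:
  x=-4.334: |R|=0.51904 <1
  x=-3.203: |R|=0.09855 <1
  x=-1.970: |R|=0.17392 <1
  x=-5.219: |R|=1.36827 >1
  x=-5.085: |R|=1.21905 >1
Interval (-4.8750, 0).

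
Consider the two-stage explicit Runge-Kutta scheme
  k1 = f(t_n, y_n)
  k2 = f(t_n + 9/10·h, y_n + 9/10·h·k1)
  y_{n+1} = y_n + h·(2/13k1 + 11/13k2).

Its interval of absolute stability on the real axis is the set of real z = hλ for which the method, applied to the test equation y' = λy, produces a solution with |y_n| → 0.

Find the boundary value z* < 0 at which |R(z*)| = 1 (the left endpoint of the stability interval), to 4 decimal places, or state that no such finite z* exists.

left endpoint -1.3131.

On y'=λy, z=hλ:
  k1=λy_n ⇒ h·k1=z·y_n;  k2=λ(1+9/10z)y_n ⇒ h·k2=z(1+9/10z)y_n
  y_{n+1}/y_n = 1 + 2/13z + 11/13z(1+9/10z) = 1 + z + 99/130z²
  so R(z) = 1 + z + 99/130z².

Need |R(x)|<1, x<0.
x=-0.32: |R|=0.7580
R=1: x+99/130x²=0 ⇒ x=−130/99=-1.3131; min R=1−1/(4·99/130)=0.6717>−1
Confirm numerically:
  x=-1.054: |R|=0.79201 <1
  x=-0.924: |R|=0.72618 <1
  x=-0.713: |R|=0.67414 <1
  x=-1.552: |R|=1.28232 >1
  x=-1.434: |R|=1.13199 >1
  x=-1.393: |R|=1.08473 >1
Interval (-1.3131, 0).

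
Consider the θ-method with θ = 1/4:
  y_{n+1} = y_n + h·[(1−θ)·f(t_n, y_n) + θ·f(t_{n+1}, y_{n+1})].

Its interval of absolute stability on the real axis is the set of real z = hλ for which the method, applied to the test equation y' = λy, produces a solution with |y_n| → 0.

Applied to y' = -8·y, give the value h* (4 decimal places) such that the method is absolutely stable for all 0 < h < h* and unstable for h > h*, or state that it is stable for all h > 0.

(-4.0000,0); λ=-8 ⇒ h* = (4)/8 = 0.5000.

Set f=λy, z=hλ:
  y_{n+1} = y_n + z·[3/4·y_n + 1/4·y_{n+1}] ⇒ (1 − 1/4z)y_{n+1} = (1 + 3/4z)y_n
  R(z) = (1 + 3/4z)/(1 − 1/4z).

Need |R(x)|<1, x<0.
x=-1.06: |R|=0.1621
R=−1: 1+3/4x = −1+1/4x ⇒ -1/2x=2 ⇒ x=2/(-1/2)=-4.0000
Confirm numerically:
  x=-3.901: |R|=0.97494 <1
  x=-3.300: |R|=0.80822 <1
  x=-2.304: |R|=0.46193 <1
  x=-4.226: |R|=1.05495 >1
  x=-4.212: |R|=1.05163 >1
  x=-4.095: |R|=1.02347 >1
Interval (-4.0000, 0).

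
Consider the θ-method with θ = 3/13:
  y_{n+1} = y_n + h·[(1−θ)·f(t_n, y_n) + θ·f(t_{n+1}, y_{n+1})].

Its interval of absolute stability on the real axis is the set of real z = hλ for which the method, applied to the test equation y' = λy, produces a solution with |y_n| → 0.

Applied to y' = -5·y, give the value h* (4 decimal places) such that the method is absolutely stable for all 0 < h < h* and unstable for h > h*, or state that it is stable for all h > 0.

Test eqn y'=λy, z=hλ:
  y_{n+1} = y_n + z·[10/13·y_n + 3/13·y_{n+1}] ⇒ (1 − 3/13z)y_{n+1} = (1 + 10/13z)y_n
  Hence R(z) = (1 + 10/13z)/(1 − 3/13z).

Need |R(x)|<1, x<0.
x=-0.65: |R|=0.4348
R=−1: 1+10/13x = −1+3/13x ⇒ -7/13x=2 ⇒ x=2/(-7/13)=-3.7143
Confirm numerically:
  x=-3.203: |R|=0.84170 <1
  x=-3.142: |R|=0.82137 <1
  x=-3.001: |R|=0.77308 <1
  x=-2.105: |R|=0.41677 <1
  x=-4.064: |R|=1.09717 >1
  x=-3.871: |R|=1.04457 >1
  x=-3.754: |R|=1.01146 >1
Interval (-3.7143, 0).

(-3.7143,0); λ=-5 ⇒ h* = (26/7)/5 = 0.7429.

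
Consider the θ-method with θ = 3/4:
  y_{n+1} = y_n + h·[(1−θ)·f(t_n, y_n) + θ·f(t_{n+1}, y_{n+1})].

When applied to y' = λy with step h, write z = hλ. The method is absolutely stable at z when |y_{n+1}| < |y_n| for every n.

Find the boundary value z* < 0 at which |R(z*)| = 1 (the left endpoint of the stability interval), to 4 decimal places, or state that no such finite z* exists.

unbounded; (−∞, 0).

Test eqn y'=λy, z=hλ:
  y_{n+1} = y_n + z·[1/4·y_n + 3/4·y_{n+1}] ⇒ (1 − 3/4z)y_{n+1} = (1 + 1/4z)y_n
  R(z) = (1 + 1/4z)/(1 − 3/4z).

Need |R(x)|<1, x<0.
x=-0.34: |R|=0.7291
x=-2: |R|=0.2000
x=-10: |R|=0.1765
x=-100: |R|=0.3158
θ=3/4≥1/2 ⇒ |1+1/4x|<|1−3/4x| ∀x<0 ⇒ unbounded interval.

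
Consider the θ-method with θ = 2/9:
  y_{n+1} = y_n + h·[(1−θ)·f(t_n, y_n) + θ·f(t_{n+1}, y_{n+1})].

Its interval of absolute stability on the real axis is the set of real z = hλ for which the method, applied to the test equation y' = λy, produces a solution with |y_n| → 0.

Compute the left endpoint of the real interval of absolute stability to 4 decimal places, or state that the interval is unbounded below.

With y'=λy (z=hλ):
  y_{n+1} = y_n + z·[7/9·y_n + 2/9·y_{n+1}] ⇒ (1 − 2/9z)y_{n+1} = (1 + 7/9z)y_n
  so R(z) = (1 + 7/9z)/(1 − 2/9z).

Find x<0 with |R(x)|<1.
x=-1.66: |R|=0.2127
R=−1: 1+7/9x = −1+2/9x ⇒ -5/9x=2 ⇒ x=2/(-5/9)=-3.6000
Confirm numerically:
  x=-2.698: |R|=0.68672 <1
  x=-2.201: |R|=0.47806 <1
  x=-1.839: |R|=0.30549 <1
  x=-4.122: |R|=1.15136 >1
  x=-3.957: |R|=1.10553 >1
Stable set (-3.6000, 0).

z* = -3.6000.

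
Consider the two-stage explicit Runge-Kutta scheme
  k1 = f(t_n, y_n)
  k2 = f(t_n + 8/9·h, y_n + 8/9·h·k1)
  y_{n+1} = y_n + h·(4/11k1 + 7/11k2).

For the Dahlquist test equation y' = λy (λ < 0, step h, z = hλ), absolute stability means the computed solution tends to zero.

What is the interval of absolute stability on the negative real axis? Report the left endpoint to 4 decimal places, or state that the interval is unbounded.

(-1.7679, 0).

Test eqn y'=λy, z=hλ:
  k1=λy_n ⇒ h·k1=z·y_n;  k2=λ(1+8/9z)y_n ⇒ h·k2=z(1+8/9z)y_n
  y_{n+1}/y_n = 1 + 4/11z + 7/11z(1+8/9z) = 1 + z + 56/99z²
  so R(z) = 1 + z + 56/99z².

Need |R(x)|<1, x<0.
x=-0.92: |R|=0.5588
R=1: x+56/99x²=0 ⇒ x=−99/56=-1.7679; min R=1−1/(4·56/99)=0.5580>−1
Confirm numerically:
  x=-1.089: |R|=0.58182 <1
  x=-0.830: |R|=0.55968 <1
  x=-0.787: |R|=0.56335 <1
  x=-2.251: |R|=1.61518 >1
  x=-1.922: |R|=1.16758 >1
Interval (-1.7679, 0).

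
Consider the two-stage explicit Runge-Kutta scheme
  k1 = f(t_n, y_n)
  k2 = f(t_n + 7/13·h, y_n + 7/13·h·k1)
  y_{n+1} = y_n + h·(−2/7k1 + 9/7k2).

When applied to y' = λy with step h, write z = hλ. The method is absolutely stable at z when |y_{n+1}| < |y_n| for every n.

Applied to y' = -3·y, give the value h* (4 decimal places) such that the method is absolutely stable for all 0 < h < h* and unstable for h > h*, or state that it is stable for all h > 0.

(-1.4444,0); λ=-3 ⇒ h* = (13/9)/3 = 0.4815.

Test eqn y'=λy, z=hλ:
  k1=λy_n ⇒ h·k1=z·y_n;  k2=λ(1+7/13z)y_n ⇒ h·k2=z(1+7/13z)y_n
  y_{n+1}/y_n = 1 − 2/7z + 9/7z(1+7/13z) = 1 + z + 9/13z²
  R(z) = 1 + z + 9/13z².

Find x<0 with |R(x)|<1.
x=-1.15: |R|=0.7656
R=1: x+9/13x²=0 ⇒ x=−13/9=-1.4444; min R=1−1/(4·9/13)=0.6389>−1
Confirm numerically:
  x=-1.101: |R|=0.73822 <1
  x=-0.905: |R|=0.66202 <1
  x=-0.872: |R|=0.65442 <1
  x=-0.845: |R|=0.64932 <1
  x=-1.882: |R|=1.57010 >1
  x=-1.477: |R|=1.03329 >1
Interval (-1.4444, 0).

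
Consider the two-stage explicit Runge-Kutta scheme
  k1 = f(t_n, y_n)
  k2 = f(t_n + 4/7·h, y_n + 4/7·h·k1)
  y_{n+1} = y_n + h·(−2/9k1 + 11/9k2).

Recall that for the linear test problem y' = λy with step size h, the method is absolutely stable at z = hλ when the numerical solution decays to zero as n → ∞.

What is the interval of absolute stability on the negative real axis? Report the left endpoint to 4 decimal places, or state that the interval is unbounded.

With y'=λy (z=hλ):
  k1=λy_n ⇒ h·k1=z·y_n;  k2=λ(1+4/7z)y_n ⇒ h·k2=z(1+4/7z)y_n
  y_{n+1}/y_n = 1 − 2/9z + 11/9z(1+4/7z) = 1 + z + 44/63z²
  ⇒ R(z) = 1 + z + 44/63z².

Need |R(x)|<1, x<0.
x=-1.15: |R|=0.7737
R=1: x+44/63x²=0 ⇒ x=−63/44=-1.4318; min R=1−1/(4·44/63)=0.6420>−1
Confirm numerically:
  x=-1.221: |R|=0.82022 <1
  x=-1.142: |R|=0.76884 <1
  x=-0.651: |R|=0.64499 <1
  x=-1.796: |R|=1.45681 >1
  x=-1.734: |R|=1.36596 >1
Stable set (-1.4318, 0).

(-1.4318, 0).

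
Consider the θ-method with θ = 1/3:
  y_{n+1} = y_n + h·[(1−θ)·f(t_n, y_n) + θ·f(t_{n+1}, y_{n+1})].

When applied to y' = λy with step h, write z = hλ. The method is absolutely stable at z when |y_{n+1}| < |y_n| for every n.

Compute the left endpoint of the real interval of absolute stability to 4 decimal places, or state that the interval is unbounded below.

z* = -6.0000.

Set f=λy, z=hλ:
  y_{n+1} = y_n + z·[2/3·y_n + 1/3·y_{n+1}] ⇒ (1 − 1/3z)y_{n+1} = (1 + 2/3z)y_n
  ⇒ R(z) = (1 + 2/3z)/(1 − 1/3z).

Need |R(x)|<1, x<0.
x=-1.4: |R|=0.0455
R=−1: 1+2/3x = −1+1/3x ⇒ -1/3x=2 ⇒ x=2/(-1/3)=-6.0000
Confirm numerically:
  x=-5.456: |R|=0.93567 <1
  x=-3.389: |R|=0.59133 <1
  x=-2.803: |R|=0.44908 <1
  x=-6.195: |R|=1.02121 >1
  x=-6.075: |R|=1.00826 >1
Interval (-6.0000, 0).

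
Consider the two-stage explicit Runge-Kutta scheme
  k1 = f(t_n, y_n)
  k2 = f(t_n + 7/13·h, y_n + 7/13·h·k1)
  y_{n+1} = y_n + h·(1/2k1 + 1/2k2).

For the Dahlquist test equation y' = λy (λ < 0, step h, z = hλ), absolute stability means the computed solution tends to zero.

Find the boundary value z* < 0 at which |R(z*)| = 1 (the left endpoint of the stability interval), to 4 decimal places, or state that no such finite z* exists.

left endpoint -3.7143.

With y'=λy (z=hλ):
  k1=λy_n ⇒ h·k1=z·y_n;  k2=λ(1+7/13z)y_n ⇒ h·k2=z(1+7/13z)y_n
  y_{n+1}/y_n = 1 + 1/2z + 1/2z(1+7/13z) = 1 + z + 7/26z²
  ⇒ R(z) = 1 + z + 7/26z².

Find x<0 with |R(x)|<1.
x=-0.64: |R|=0.4703
R=1: x+7/26x²=0 ⇒ x=−26/7=-3.7143; min R=1−1/(4·7/26)=0.0714>−1
Confirm numerically:
  x=-3.651: |R|=0.93779 <1
  x=-2.391: |R|=0.14816 <1
  x=-2.142: |R|=0.09327 <1
  x=-2.128: |R|=0.09118 <1
  x=-3.961: |R|=1.26310 >1
  x=-3.862: |R|=1.15359 >1
Interval (-3.7143, 0).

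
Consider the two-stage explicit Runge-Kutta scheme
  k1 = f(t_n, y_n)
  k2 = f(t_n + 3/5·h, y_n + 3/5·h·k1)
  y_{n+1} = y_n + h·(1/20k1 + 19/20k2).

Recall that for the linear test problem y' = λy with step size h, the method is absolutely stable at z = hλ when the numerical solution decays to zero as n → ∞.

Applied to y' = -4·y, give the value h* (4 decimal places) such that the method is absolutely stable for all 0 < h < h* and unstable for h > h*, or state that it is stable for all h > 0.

(-1.7544,0); λ=-4 ⇒ h* = (100/57)/4 = 0.4386.

On y'=λy, z=hλ:
  k1=λy_n ⇒ h·k1=z·y_n;  k2=λ(1+3/5z)y_n ⇒ h·k2=z(1+3/5z)y_n
  y_{n+1}/y_n = 1 + 1/20z + 19/20z(1+3/5z) = 1 + z + 57/100z²
  ⇒ R(z) = 1 + z + 57/100z².

Need |R(x)|<1, x<0.
x=-1.71: |R|=0.9567
R=1: x+57/100x²=0 ⇒ x=−100/57=-1.7544; min R=1−1/(4·57/100)=0.5614>−1
Confirm numerically:
  x=-1.307: |R|=0.66670 <1
  x=-0.852: |R|=0.56177 <1
  x=-0.732: |R|=0.57342 <1
  x=-0.727: |R|=0.57426 <1
  x=-2.033: |R|=1.32286 >1
  x=-1.820: |R|=1.06807 >1
  x=-1.786: |R|=1.03218 >1
Interval (-1.7544, 0).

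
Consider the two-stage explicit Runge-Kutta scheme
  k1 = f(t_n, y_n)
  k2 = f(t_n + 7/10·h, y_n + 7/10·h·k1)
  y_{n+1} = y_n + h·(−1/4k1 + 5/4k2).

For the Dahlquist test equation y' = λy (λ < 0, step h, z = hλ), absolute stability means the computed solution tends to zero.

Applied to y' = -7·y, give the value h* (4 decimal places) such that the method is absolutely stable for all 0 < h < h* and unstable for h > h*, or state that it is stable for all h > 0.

(-1.1429,0); λ=-7 ⇒ h* = (8/7)/7 = 0.1633.

Test eqn y'=λy, z=hλ:
  k1=λy_n ⇒ h·k1=z·y_n;  k2=λ(1+7/10z)y_n ⇒ h·k2=z(1+7/10z)y_n
  y_{n+1}/y_n = 1 − 1/4z + 5/4z(1+7/10z) = 1 + z + 7/8z²
  Hence R(z) = 1 + z + 7/8z².

Need |R(x)|<1, x<0.
x=-0.38: |R|=0.7464
R=1: x+7/8x²=0 ⇒ x=−8/7=-1.1429; min R=1−1/(4·7/8)=0.7143>−1
Confirm numerically:
  x=-0.954: |R|=0.84235 <1
  x=-0.594: |R|=0.71473 <1
  x=-0.522: |R|=0.71642 <1
  x=-1.401: |R|=1.31645 >1
  x=-1.249: |R|=1.11600 >1
Interval (-1.1429, 0).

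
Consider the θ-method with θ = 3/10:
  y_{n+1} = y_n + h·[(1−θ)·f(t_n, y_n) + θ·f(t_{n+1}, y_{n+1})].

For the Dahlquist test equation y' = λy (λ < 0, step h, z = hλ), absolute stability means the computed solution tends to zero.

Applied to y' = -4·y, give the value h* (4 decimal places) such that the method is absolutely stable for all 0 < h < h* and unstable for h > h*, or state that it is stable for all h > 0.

On y'=λy, z=hλ:
  y_{n+1} = y_n + z·[7/10·y_n + 3/10·y_{n+1}] ⇒ (1 − 3/10z)y_{n+1} = (1 + 7/10z)y_n
  so R(z) = (1 + 7/10z)/(1 − 3/10z).

Solve |R(x)|<1 on ℝ⁻.
x=-0.68: |R|=0.4352
R=−1: 1+7/10x = −1+3/10x ⇒ -2/5x=2 ⇒ x=2/(-2/5)=-5.0000
Confirm numerically:
  x=-4.928: |R|=0.98838 <1
  x=-4.037: |R|=0.82579 <1
  x=-3.338: |R|=0.66783 <1
  x=-5.564: |R|=1.08452 >1
  x=-5.198: |R|=1.03094 >1
  x=-5.100: |R|=1.01581 >1
Interval (-5.0000, 0).

(-5.0000,0); λ=-4 ⇒ h* = (5)/4 = 1.2500.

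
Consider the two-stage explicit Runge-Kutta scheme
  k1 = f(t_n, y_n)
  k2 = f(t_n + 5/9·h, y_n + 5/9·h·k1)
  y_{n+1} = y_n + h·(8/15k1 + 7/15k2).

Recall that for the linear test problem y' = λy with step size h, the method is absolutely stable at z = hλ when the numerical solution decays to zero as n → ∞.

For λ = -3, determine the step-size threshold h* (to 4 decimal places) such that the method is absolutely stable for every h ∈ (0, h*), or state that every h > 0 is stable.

Test eqn y'=λy, z=hλ:
  k1=λy_n ⇒ h·k1=z·y_n;  k2=λ(1+5/9z)y_n ⇒ h·k2=z(1+5/9z)y_n
  y_{n+1}/y_n = 1 + 8/15z + 7/15z(1+5/9z) = 1 + z + 7/27z²
  Hence R(z) = 1 + z + 7/27z².

Solve |R(x)|<1 on ℝ⁻.
x=-1.11: |R|=0.2094
R=1: x+7/27x²=0 ⇒ x=−27/7=-3.8571; min R=1−1/(4·7/27)=0.0357>−1
Confirm numerically:
  x=-3.824: |R|=0.96714 <1
  x=-3.461: |R|=0.64454 <1
  x=-3.410: |R|=0.60469 <1
  x=-2.886: |R|=0.27337 <1
  x=-4.323: |R|=1.52212 >1
  x=-4.242: |R|=1.42326 >1
  x=-4.041: |R|=1.19262 >1
So |R|<1 on (-3.8571, 0).

(-3.8571,0); λ=-3 ⇒ h* = (27/7)/3 = 1.2857.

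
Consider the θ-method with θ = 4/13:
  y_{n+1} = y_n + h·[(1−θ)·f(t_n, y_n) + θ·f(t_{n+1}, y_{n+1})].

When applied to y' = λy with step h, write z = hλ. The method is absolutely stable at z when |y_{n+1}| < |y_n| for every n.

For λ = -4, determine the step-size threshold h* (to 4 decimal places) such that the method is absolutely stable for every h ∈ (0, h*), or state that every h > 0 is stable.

(-5.2000,0); λ=-4 ⇒ h* = (26/5)/4 = 1.3000.

With y'=λy (z=hλ):
  y_{n+1} = y_n + z·[9/13·y_n + 4/13·y_{n+1}] ⇒ (1 − 4/13z)y_{n+1} = (1 + 9/13z)y_n
  ⇒ R(z) = (1 + 9/13z)/(1 − 4/13z).

Solve |R(x)|<1 on ℝ⁻.
x=-0.51: |R|=0.5592
R=−1: 1+9/13x = −1+4/13x ⇒ -5/13x=2 ⇒ x=2/(-5/13)=-5.2000
Confirm numerically:
  x=-5.035: |R|=0.97511 <1
  x=-3.242: |R|=0.62300 <1
  x=-2.085: |R|=0.27015 <1
  x=-5.778: |R|=1.08003 >1
  x=-5.699: |R|=1.06970 >1
  x=-5.276: |R|=1.01114 >1
Stable set (-5.2000, 0).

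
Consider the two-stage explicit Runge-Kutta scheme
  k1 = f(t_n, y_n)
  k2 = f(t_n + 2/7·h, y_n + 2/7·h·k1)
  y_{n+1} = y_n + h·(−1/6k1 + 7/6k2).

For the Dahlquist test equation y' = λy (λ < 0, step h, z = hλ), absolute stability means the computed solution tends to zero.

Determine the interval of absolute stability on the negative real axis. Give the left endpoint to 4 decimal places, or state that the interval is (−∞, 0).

Set f=λy, z=hλ:
  k1=λy_n ⇒ h·k1=z·y_n;  k2=λ(1+2/7z)y_n ⇒ h·k2=z(1+2/7z)y_n
  y_{n+1}/y_n = 1 − 1/6z + 7/6z(1+2/7z) = 1 + z + 1/3z²
  Hence R(z) = 1 + z + 1/3z².

Solve |R(x)|<1 on ℝ⁻.
x=-1.29: |R|=0.2647
R=1: x+1/3x²=0 ⇒ x=−3=-3.0000; min R=1−1/(4·1/3)=0.2500>−1
Confirm numerically:
  x=-2.839: |R|=0.84764 <1
  x=-2.211: |R|=0.41851 <1
  x=-2.203: |R|=0.41474 <1
  x=-1.726: |R|=0.26703 <1
  x=-3.123: |R|=1.12804 >1
  x=-3.106: |R|=1.10975 >1
So |R|<1 on (-3.0000, 0).

(-3.0000, 0).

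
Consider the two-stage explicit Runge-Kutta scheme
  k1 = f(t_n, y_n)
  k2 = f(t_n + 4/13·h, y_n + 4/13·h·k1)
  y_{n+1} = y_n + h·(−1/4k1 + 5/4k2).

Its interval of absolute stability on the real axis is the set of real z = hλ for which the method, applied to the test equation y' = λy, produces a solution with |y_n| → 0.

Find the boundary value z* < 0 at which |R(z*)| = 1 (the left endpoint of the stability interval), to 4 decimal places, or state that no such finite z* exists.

left endpoint -2.6000.

With y'=λy (z=hλ):
  k1=λy_n ⇒ h·k1=z·y_n;  k2=λ(1+4/13z)y_n ⇒ h·k2=z(1+4/13z)y_n
  y_{n+1}/y_n = 1 − 1/4z + 5/4z(1+4/13z) = 1 + z + 5/13z²
  R(z) = 1 + z + 5/13z².

Boundary: |R(x)|=1, x<0.
x=-1.39: |R|=0.3531
R=1: x+5/13x²=0 ⇒ x=−13/5=-2.6000; min R=1−1/(4·5/13)=0.3500>−1
Confirm numerically:
  x=-2.467: |R|=0.87380 <1
  x=-1.596: |R|=0.38370 <1
  x=-1.257: |R|=0.35071 <1
  x=-3.113: |R|=1.61422 >1
  x=-2.785: |R|=1.19816 >1
Stable set (-2.6000, 0).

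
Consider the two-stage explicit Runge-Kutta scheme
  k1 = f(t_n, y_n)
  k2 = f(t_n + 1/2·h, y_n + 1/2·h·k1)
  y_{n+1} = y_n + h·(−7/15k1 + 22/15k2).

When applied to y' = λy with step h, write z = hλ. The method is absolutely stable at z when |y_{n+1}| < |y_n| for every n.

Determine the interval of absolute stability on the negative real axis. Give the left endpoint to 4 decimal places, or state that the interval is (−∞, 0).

With y'=λy (z=hλ):
  k1=λy_n ⇒ h·k1=z·y_n;  k2=λ(1+1/2z)y_n ⇒ h·k2=z(1+1/2z)y_n
  y_{n+1}/y_n = 1 − 7/15z + 22/15z(1+1/2z) = 1 + z + 11/15z²
  ⇒ R(z) = 1 + z + 11/15z².

Find x<0 with |R(x)|<1.
x=-1.7: |R|=1.4193
R=1: x+11/15x²=0 ⇒ x=−15/11=-1.3636; min R=1−1/(4·11/15)=0.6591>−1
Confirm numerically:
  x=-0.894: |R|=0.69211 <1
  x=-0.881: |R|=0.68818 <1
  x=-0.817: |R|=0.67249 <1
  x=-0.737: |R|=0.66132 <1
  x=-1.842: |R|=1.64617 >1
  x=-1.418: |R|=1.05653 >1
Stable set (-1.3636, 0).

z∈(-1.3636,0).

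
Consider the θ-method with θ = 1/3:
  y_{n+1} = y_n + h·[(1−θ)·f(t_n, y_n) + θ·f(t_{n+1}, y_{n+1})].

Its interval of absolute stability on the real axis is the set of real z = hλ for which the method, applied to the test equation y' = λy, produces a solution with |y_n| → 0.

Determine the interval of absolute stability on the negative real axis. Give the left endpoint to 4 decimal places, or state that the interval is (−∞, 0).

With y'=λy (z=hλ):
  y_{n+1} = y_n + z·[2/3·y_n + 1/3·y_{n+1}] ⇒ (1 − 1/3z)y_{n+1} = (1 + 2/3z)y_n
  Hence R(z) = (1 + 2/3z)/(1 − 1/3z).

Solve |R(x)|<1 on ℝ⁻.
x=-0.52: |R|=0.5568
R=−1: 1+2/3x = −1+1/3x ⇒ -1/3x=2 ⇒ x=2/(-1/3)=-6.0000
Confirm numerically:
  x=-5.454: |R|=0.93542 <1
  x=-4.054: |R|=0.72413 <1
  x=-3.028: |R|=0.50697 <1
  x=-2.527: |R|=0.37163 <1
  x=-6.537: |R|=1.05631 >1
  x=-6.423: |R|=1.04489 >1
  x=-6.386: |R|=1.04113 >1
So |R|<1 on (-6.0000, 0).

(-6.0000, 0).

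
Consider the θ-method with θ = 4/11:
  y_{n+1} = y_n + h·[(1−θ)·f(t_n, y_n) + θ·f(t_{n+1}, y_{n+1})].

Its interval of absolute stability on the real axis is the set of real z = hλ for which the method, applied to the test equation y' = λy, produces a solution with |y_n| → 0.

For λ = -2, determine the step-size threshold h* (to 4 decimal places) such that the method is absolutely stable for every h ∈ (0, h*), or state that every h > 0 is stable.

On y'=λy, z=hλ:
  y_{n+1} = y_n + z·[7/11·y_n + 4/11·y_{n+1}] ⇒ (1 − 4/11z)y_{n+1} = (1 + 7/11z)y_n
  R(z) = (1 + 7/11z)/(1 − 4/11z).

Boundary: |R(x)|=1, x<0.
x=-1.22: |R|=0.1549
R=−1: 1+7/11x = −1+4/11x ⇒ -3/11x=2 ⇒ x=2/(-3/11)=-7.3333
Confirm numerically:
  x=-6.474: |R|=0.93013 <1
  x=-6.139: |R|=0.89923 <1
  x=-3.307: |R|=0.50144 <1
  x=-7.783: |R|=1.03202 >1
  x=-7.523: |R|=1.01385 >1
Interval (-7.3333, 0).

(-7.3333,0); λ=-2 ⇒ h* = (22/3)/2 = 3.6667.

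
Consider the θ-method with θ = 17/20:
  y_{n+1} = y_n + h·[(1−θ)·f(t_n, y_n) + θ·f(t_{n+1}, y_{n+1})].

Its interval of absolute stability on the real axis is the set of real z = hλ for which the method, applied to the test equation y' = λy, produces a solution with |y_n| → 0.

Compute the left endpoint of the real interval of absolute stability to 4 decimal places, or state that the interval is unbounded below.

With y'=λy (z=hλ):
  y_{n+1} = y_n + z·[3/20·y_n + 17/20·y_{n+1}] ⇒ (1 − 17/20z)y_{n+1} = (1 + 3/20z)y_n
  R(z) = (1 + 3/20z)/(1 − 17/20z).

Solve |R(x)|<1 on ℝ⁻.
x=-1.68: |R|=0.3081
x=-2: |R|=0.2593
x=-10: |R|=0.0526
x=-100: |R|=0.1628
θ=17/20≥1/2 ⇒ |1+3/20x|<|1−17/20x| ∀x<0 ⇒ stable on all of ℝ⁻.

interval (−∞, 0).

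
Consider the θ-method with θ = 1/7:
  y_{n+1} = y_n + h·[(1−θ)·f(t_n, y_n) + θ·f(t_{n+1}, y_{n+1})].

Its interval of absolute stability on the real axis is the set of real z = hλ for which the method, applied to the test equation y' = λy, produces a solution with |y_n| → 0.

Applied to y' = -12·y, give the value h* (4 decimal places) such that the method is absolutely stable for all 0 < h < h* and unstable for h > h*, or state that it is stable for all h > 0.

With y'=λy (z=hλ):
  y_{n+1} = y_n + z·[6/7·y_n + 1/7·y_{n+1}] ⇒ (1 − 1/7z)y_{n+1} = (1 + 6/7z)y_n
  R(z) = (1 + 6/7z)/(1 − 1/7z).

Boundary: |R(x)|=1, x<0.
x=-0.86: |R|=0.2341
R=−1: 1+6/7x = −1+1/7x ⇒ -5/7x=2 ⇒ x=2/(-5/7)=-2.8000
Confirm numerically:
  x=-2.334: |R|=0.75037 <1
  x=-1.607: |R|=0.30696 <1
  x=-1.263: |R|=0.06995 <1
  x=-3.288: |R|=1.23717 >1
  x=-3.272: |R|=1.22975 >1
  x=-2.904: |R|=1.05250 >1
Stable set (-2.8000, 0).

(-2.8000,0); λ=-12 ⇒ h* = (14/5)/12 = 0.2333.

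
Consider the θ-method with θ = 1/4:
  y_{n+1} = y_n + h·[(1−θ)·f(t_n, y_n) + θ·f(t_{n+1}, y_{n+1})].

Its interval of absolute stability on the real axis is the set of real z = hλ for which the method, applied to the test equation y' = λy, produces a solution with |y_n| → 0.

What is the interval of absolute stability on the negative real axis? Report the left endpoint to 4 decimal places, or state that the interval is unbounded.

Test eqn y'=λy, z=hλ:
  y_{n+1} = y_n + z·[3/4·y_n + 1/4·y_{n+1}] ⇒ (1 − 1/4z)y_{n+1} = (1 + 3/4z)y_n
  R(z) = (1 + 3/4z)/(1 − 1/4z).

Boundary: |R(x)|=1, x<0.
x=-0.47: |R|=0.5794
R=−1: 1+3/4x = −1+1/4x ⇒ -1/2x=2 ⇒ x=2/(-1/2)=-4.0000
Confirm numerically:
  x=-3.313: |R|=0.81212 <1
  x=-1.628: |R|=0.15707 <1
  x=-1.608: |R|=0.14693 <1
  x=-4.566: |R|=1.13215 >1
  x=-4.463: |R|=1.10942 >1
  x=-4.295: |R|=1.07113 >1
Stable set (-4.0000, 0).

(-4.0000, 0).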